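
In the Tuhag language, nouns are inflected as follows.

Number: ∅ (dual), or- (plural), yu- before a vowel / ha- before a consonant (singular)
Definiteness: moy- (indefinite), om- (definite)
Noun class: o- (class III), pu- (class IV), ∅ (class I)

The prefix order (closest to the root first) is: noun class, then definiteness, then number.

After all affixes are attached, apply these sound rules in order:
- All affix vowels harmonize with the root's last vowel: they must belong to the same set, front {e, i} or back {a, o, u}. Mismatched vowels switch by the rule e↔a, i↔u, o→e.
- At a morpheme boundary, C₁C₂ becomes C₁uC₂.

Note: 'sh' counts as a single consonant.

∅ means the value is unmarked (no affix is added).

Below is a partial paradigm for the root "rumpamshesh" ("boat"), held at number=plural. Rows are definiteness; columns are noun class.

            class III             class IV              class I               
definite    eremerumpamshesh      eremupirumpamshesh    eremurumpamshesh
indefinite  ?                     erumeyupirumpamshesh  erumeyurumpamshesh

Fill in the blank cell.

Attach noun class class III o- → orumpamshesh.
Attach definiteness indefinite moy- → moyorumpamshesh.
Attach number plural or- → ormoyorumpamshesh.
Apply vowel harmony: ormoyorumpamshesh → ermeyerumpamshesh.
Apply epenthesis: ermeyerumpamshesh → erumeyerumpamshesh.

erumeyerumpamshesh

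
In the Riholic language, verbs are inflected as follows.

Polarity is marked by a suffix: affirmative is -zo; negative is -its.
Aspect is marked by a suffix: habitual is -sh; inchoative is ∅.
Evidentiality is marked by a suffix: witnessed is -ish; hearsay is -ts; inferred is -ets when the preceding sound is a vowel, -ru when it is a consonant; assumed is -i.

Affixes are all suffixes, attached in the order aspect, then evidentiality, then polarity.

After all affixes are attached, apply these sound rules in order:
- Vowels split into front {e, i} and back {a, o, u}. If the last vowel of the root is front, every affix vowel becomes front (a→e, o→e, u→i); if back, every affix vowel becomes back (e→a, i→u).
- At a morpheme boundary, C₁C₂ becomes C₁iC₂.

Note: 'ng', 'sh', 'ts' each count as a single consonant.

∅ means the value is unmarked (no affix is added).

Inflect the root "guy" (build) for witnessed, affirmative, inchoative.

aspect = inchoative: zero marking, form stays guy.
Attach evidentiality witnessed -ish → guyish.
Attach polarity affirmative -zo → guyishzo.
Apply vowel harmony: guyishzo → guyushzo.
Apply epenthesis: guyushzo → guyushizo.

guyushizo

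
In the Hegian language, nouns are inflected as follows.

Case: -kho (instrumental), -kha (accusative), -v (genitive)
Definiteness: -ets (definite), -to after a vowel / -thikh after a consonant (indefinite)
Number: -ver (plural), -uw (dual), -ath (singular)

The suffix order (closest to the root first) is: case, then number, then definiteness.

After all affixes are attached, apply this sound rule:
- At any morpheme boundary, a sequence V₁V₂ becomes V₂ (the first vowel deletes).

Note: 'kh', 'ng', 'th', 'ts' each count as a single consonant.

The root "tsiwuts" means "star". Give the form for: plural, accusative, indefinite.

Attach case accusative -kha → tsiwutskha.
Attach number plural -ver → tsiwutskhaver.
Attach definiteness indefinite -thikh (after consonant 'r') → tsiwutskhaverthikh.
Vowel deletion: no change.

tsiwutskhaverthikh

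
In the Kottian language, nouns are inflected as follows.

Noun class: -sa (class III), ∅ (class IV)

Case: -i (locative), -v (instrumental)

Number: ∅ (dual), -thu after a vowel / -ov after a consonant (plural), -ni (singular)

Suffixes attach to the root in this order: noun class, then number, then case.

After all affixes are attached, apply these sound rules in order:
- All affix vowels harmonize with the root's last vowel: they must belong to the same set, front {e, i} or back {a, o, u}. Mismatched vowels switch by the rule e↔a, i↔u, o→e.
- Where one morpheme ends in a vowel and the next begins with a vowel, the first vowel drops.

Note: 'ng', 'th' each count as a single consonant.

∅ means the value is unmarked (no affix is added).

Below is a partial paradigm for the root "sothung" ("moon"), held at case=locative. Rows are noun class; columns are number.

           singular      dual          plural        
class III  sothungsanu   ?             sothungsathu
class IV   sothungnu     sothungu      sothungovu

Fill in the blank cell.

Attach noun class class III -sa → sothungsa.
number = dual: zero marking, form stays sothungsa.
Attach case locative -i → sothungsai.
Apply vowel harmony: sothungsai → sothungsau.
Apply vowel deletion: sothungsau → sothungsu.

sothungsu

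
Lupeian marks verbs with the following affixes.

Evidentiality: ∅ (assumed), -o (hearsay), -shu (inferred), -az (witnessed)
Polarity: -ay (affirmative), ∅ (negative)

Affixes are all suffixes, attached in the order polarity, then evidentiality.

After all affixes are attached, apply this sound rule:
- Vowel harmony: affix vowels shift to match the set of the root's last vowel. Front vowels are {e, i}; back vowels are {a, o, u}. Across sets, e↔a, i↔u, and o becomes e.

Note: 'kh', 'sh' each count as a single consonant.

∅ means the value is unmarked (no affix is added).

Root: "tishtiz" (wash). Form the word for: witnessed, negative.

tishtizez

polarity = negative: zero marking, form stays tishtiz.
Attach evidentiality witnessed -az → tishtizaz.
Apply vowel harmony: tishtizaz → tishtizez.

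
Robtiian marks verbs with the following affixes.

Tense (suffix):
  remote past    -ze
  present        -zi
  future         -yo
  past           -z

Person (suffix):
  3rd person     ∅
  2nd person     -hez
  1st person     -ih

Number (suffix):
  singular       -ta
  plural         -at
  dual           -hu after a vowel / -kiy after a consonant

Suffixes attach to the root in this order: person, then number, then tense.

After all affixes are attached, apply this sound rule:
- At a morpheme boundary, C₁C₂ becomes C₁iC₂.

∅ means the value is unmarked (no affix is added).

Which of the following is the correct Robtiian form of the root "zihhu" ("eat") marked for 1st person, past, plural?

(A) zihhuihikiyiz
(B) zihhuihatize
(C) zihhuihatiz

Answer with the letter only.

C

Attach person 1st person -ih → zihhuih.
Attach number plural -at → zihhuihat.
Attach tense past -z → zihhuihatz.
Apply epenthesis: zihhuihatz → zihhuihatiz.
So the correct form is zihhuihatiz, option (C).
(B) zihhuihatize is wrong: it uses remote past instead of past for tense.
(A) zihhuihikiyiz is wrong: it uses dual instead of plural for number.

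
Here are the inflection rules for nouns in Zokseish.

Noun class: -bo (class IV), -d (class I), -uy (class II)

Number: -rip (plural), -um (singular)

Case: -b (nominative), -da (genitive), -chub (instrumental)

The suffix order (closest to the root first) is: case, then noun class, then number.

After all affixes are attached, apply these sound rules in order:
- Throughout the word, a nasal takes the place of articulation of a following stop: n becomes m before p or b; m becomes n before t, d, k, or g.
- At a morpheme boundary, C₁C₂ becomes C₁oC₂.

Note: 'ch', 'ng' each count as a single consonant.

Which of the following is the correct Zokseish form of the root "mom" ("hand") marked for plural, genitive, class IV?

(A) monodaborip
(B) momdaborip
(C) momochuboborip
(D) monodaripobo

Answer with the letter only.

A

Attach case genitive -da → momda.
Attach noun class class IV -bo → momdabo.
Attach number plural -rip → momdaborip.
Apply nasal assimilation: momdaborip → mondaborip.
Apply epenthesis: mondaborip → monodaborip.
So the correct form is monodaborip, option (A).
(D) monodaripobo is wrong: it has the affixes in the wrong order.
(C) momochuboborip is wrong: it uses instrumental instead of genitive for case.
(B) momdaborip is wrong: it fails to apply the sound rule(s).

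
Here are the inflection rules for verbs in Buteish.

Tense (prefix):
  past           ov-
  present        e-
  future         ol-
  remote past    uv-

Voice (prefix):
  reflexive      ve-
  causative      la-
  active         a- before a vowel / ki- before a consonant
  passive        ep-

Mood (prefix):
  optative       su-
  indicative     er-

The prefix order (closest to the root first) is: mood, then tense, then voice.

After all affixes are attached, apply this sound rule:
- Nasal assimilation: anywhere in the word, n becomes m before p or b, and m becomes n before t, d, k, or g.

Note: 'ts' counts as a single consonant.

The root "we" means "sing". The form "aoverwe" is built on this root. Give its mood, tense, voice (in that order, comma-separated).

indicative, past, active

Segment: a-ov-er-we.
mood: er- → indicative.
tense: ov- → past.
voice: a/ki- → active.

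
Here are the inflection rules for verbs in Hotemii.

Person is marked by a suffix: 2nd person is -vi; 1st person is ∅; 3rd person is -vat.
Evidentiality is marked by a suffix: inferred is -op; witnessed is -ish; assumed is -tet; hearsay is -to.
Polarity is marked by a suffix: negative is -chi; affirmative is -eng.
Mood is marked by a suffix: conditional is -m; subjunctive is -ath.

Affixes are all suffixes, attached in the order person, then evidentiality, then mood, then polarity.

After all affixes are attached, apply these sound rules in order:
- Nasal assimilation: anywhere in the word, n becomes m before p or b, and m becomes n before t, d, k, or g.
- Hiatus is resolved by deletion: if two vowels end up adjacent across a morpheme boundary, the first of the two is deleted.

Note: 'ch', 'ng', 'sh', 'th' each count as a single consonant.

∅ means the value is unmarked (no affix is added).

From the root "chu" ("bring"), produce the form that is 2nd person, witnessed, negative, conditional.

chuvishmchi

Attach person 2nd person -vi → chuvi.
Attach evidentiality witnessed -ish → chuviish.
Attach mood conditional -m → chuviishm.
Attach polarity negative -chi → chuviishmchi.
Nasal assimilation: no change.
Apply vowel deletion: chuviishmchi → chuvishmchi.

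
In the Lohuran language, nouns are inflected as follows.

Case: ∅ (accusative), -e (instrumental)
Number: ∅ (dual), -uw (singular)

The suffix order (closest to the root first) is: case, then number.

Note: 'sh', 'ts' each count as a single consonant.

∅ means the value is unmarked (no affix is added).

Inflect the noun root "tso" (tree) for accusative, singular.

tsouw

case = accusative: zero marking, form stays tso.
Attach number singular -uw → tsouw.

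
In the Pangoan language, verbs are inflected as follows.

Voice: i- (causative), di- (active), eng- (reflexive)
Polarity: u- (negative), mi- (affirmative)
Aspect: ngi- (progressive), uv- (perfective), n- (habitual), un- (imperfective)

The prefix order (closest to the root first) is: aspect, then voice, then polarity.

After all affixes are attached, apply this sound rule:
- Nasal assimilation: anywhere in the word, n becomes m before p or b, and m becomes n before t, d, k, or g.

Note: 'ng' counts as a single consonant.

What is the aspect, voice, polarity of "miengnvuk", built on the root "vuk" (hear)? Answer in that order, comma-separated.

Segment: mi-eng-n-vuk.
aspect: n- → habitual.
voice: eng- → reflexive.
polarity: mi- → affirmative.

habitual, reflexive, affirmative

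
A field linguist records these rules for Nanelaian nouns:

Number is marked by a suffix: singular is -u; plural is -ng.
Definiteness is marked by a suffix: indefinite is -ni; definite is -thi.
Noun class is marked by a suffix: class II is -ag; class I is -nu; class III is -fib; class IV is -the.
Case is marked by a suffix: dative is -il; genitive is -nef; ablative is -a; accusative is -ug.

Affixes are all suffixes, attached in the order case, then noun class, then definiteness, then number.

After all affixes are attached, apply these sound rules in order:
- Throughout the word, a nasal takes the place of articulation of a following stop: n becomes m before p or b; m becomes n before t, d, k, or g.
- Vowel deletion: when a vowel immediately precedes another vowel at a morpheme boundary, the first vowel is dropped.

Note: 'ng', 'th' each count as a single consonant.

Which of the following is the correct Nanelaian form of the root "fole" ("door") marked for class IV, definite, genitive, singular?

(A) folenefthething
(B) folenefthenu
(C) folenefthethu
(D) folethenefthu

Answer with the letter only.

Attach case genitive -nef → folenef.
Attach noun class class IV -the → folenefthe.
Attach definiteness definite -thi → folenefthethi.
Attach number singular -u → folenefthethiu.
Nasal assimilation: no change.
Apply vowel deletion: folenefthethiu → folenefthethu.
So the correct form is folenefthethu, option (C).
(A) folenefthething is wrong: it uses plural instead of singular for number.
(B) folenefthenu is wrong: it uses indefinite instead of definite for definiteness.
(D) folethenefthu is wrong: it has the affixes in the wrong order.

C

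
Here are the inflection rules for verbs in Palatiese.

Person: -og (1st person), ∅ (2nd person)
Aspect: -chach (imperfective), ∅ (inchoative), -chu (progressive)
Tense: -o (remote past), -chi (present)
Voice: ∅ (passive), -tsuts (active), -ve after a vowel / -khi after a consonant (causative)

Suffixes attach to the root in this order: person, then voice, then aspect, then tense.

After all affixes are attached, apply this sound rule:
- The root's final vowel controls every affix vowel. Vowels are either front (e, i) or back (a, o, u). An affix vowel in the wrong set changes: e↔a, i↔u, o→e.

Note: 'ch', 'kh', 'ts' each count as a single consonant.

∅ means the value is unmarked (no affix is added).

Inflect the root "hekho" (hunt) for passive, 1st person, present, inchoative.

Attach person 1st person -og → hekhoog.
voice = passive: zero marking, form stays hekhoog.
aspect = inchoative: zero marking, form stays hekhoog.
Attach tense present -chi → hekhoogchi.
Apply vowel harmony: hekhoogchi → hekhoogchu.

hekhoogchu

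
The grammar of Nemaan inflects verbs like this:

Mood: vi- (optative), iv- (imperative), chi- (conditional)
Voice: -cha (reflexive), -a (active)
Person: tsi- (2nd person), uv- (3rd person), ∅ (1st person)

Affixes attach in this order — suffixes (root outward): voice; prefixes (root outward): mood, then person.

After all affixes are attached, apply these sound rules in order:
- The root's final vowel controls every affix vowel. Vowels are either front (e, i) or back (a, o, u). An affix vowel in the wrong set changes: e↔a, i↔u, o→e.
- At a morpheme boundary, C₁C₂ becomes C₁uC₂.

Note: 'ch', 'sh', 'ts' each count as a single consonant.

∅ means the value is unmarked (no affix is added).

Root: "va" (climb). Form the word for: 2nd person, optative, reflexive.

Attach mood optative vi- → viva.
Attach person 2nd person tsi- → tsiviva.
Attach voice reflexive -cha → tsivivacha.
Apply vowel harmony: tsivivacha → tsuvuvacha.
Epenthesis: no change.

tsuvuvacha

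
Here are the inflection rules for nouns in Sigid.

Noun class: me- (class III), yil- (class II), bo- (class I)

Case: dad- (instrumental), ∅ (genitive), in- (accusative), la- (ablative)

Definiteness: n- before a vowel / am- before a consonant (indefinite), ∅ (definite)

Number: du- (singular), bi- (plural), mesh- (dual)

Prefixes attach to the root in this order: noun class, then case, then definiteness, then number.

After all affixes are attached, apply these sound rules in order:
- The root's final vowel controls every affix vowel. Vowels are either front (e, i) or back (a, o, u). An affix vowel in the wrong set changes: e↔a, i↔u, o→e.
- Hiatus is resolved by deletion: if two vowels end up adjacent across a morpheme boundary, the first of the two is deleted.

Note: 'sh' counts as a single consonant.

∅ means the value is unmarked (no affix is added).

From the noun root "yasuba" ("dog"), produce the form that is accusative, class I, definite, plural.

Attach noun class class I bo- → boyasuba.
Attach case accusative in- → inboyasuba.
definiteness = definite: zero marking, form stays inboyasuba.
Attach number plural bi- → biinboyasuba.
Apply vowel harmony: biinboyasuba → buunboyasuba.
Apply vowel deletion: buunboyasuba → bunboyasuba.

bunboyasuba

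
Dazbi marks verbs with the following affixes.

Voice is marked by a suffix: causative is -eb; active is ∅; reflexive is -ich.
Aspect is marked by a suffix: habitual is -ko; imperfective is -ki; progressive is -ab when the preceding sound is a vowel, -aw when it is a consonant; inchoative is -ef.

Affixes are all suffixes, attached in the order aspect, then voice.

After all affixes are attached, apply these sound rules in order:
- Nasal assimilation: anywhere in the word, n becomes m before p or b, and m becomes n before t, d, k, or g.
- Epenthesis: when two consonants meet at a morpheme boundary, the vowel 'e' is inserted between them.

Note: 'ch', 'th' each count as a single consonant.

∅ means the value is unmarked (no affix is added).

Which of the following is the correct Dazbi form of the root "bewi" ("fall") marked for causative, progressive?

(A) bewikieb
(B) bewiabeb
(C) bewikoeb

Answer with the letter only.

Attach aspect progressive -ab (after vowel 'i') → bewiab.
Attach voice causative -eb → bewiabeb.
Nasal assimilation: no change.
Epenthesis: no change.
So the correct form is bewiabeb, option (B).
(C) bewikoeb is wrong: it uses habitual instead of progressive for aspect.
(A) bewikieb is wrong: it uses imperfective instead of progressive for aspect.

B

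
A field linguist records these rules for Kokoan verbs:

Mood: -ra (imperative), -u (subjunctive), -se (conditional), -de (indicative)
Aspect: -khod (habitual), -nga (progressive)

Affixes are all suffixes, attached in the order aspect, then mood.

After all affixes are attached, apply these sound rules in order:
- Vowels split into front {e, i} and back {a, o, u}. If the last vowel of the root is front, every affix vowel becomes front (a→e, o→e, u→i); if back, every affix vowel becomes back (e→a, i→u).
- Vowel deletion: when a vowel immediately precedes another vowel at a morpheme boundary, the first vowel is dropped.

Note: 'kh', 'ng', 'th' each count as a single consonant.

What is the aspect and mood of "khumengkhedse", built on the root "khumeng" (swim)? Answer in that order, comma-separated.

Segment: khumeng-khod-se.
aspect: -khod → habitual.
mood: -se → conditional.

habitual, conditional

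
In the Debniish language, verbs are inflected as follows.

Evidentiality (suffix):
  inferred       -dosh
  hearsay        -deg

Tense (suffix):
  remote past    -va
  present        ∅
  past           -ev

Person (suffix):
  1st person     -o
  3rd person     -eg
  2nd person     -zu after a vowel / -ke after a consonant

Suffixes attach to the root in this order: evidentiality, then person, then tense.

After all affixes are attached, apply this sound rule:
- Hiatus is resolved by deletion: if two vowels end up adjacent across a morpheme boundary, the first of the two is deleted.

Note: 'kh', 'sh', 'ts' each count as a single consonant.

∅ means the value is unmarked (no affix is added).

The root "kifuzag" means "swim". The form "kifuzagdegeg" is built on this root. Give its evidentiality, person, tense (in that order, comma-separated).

hearsay, 3rd person, present

Segment: kifuzag-deg-eg.
evidentiality: -deg → hearsay.
person: -eg → 3rd person.
tense: ∅ → present.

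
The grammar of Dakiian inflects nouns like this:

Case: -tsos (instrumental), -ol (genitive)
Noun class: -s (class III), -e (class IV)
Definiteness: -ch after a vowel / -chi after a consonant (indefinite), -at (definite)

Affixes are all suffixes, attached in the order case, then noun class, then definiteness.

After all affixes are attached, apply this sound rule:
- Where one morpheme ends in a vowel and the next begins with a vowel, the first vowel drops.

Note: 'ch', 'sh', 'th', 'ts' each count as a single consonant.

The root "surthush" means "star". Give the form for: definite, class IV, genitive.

Attach case genitive -ol → surthushol.
Attach noun class class IV -e → surthushole.
Attach definiteness definite -at → surthusholeat.
Apply vowel deletion: surthusholeat → surthusholat.

surthusholat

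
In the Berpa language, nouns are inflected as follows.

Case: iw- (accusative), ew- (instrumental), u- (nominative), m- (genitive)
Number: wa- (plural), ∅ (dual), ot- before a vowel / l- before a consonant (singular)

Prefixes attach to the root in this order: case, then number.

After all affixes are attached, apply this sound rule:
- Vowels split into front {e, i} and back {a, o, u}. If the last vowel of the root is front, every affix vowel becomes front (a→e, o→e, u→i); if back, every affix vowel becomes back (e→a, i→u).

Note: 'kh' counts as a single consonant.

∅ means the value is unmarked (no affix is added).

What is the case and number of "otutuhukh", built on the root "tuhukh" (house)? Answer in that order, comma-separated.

nominative, singular

Segment: ot-u-tuhukh.
case: u- → nominative.
number: ot/l- → singular.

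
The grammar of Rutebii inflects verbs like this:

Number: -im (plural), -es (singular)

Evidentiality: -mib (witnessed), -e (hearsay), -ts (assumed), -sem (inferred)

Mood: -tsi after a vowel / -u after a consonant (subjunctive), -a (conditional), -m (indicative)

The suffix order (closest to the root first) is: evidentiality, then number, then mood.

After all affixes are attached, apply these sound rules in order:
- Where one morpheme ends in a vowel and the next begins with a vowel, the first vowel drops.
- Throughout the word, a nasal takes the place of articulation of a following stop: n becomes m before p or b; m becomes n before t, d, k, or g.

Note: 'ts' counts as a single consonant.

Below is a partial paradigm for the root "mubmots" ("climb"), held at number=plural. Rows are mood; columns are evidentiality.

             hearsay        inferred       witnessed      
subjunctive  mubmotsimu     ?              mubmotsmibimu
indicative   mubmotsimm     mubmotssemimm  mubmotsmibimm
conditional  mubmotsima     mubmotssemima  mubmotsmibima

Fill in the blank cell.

mubmotssemimu

Attach evidentiality inferred -sem → mubmotssem.
Attach number plural -im → mubmotssemim.
Attach mood subjunctive -u (after consonant 'm') → mubmotssemimu.
Vowel deletion: no change.
Nasal assimilation: no change.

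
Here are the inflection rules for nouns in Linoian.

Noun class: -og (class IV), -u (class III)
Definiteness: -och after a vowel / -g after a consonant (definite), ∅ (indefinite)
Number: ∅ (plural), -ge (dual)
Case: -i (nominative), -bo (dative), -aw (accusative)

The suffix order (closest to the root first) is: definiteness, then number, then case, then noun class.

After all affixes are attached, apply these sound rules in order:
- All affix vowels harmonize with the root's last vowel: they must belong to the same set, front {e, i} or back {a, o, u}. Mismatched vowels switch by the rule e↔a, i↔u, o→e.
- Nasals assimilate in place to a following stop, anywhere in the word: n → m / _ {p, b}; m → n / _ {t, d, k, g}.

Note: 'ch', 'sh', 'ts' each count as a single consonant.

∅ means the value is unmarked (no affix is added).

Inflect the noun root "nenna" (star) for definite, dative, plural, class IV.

nennaochboog

Attach definiteness definite -och (after vowel 'a') → nennaoch.
number = plural: zero marking, form stays nennaoch.
Attach case dative -bo → nennaochbo.
Attach noun class class IV -og → nennaochboog.
Vowel harmony: no change.
Nasal assimilation: no change.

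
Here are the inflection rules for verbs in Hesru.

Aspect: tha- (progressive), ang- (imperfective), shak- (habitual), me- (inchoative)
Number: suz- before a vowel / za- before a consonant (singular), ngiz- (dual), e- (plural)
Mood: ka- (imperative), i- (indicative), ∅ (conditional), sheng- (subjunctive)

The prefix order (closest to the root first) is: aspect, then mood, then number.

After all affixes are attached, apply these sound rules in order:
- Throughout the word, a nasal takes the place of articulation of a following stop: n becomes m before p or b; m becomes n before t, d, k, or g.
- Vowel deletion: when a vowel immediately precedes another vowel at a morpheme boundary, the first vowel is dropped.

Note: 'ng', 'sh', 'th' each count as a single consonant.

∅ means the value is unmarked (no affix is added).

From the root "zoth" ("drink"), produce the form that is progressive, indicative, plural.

Attach aspect progressive tha- → thazoth.
Attach mood indicative i- → ithazoth.
Attach number plural e- → eithazoth.
Nasal assimilation: no change.
Apply vowel deletion: eithazoth → ithazoth.

ithazoth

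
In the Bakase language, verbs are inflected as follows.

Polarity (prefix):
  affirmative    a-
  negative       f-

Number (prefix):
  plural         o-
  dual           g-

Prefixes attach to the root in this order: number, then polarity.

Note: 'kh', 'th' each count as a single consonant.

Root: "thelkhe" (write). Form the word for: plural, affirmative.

Attach number plural o- → othelkhe.
Attach polarity affirmative a- → aothelkhe.

aothelkhe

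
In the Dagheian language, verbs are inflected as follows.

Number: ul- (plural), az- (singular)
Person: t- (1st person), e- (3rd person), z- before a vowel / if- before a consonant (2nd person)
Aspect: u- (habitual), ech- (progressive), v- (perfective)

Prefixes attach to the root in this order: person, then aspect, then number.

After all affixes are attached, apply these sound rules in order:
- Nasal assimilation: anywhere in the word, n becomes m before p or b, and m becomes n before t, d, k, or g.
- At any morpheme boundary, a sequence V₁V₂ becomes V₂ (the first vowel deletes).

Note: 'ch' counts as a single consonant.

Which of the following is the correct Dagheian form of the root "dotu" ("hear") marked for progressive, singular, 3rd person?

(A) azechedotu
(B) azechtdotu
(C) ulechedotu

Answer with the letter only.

Attach person 3rd person e- → edotu.
Attach aspect progressive ech- → echedotu.
Attach number singular az- → azechedotu.
Nasal assimilation: no change.
Vowel deletion: no change.
So the correct form is azechedotu, option (A).
(C) ulechedotu is wrong: it uses plural instead of singular for number.
(B) azechtdotu is wrong: it uses 1st person instead of 3rd person for person.

A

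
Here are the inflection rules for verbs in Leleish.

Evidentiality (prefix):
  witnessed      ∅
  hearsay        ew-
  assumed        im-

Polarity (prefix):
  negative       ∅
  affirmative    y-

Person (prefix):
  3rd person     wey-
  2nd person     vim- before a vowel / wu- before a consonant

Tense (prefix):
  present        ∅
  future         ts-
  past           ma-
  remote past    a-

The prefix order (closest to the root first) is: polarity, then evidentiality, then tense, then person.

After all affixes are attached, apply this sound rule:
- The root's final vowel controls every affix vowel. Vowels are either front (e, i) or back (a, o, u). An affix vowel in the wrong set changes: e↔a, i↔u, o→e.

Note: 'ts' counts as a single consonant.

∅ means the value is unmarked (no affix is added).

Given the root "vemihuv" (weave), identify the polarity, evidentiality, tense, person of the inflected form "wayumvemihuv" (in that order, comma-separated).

Segment: wey-im-vemihuv.
polarity: ∅ → negative.
evidentiality: im- → assumed.
tense: ∅ → present.
person: wey- → 3rd person.

negative, assumed, present, 3rd person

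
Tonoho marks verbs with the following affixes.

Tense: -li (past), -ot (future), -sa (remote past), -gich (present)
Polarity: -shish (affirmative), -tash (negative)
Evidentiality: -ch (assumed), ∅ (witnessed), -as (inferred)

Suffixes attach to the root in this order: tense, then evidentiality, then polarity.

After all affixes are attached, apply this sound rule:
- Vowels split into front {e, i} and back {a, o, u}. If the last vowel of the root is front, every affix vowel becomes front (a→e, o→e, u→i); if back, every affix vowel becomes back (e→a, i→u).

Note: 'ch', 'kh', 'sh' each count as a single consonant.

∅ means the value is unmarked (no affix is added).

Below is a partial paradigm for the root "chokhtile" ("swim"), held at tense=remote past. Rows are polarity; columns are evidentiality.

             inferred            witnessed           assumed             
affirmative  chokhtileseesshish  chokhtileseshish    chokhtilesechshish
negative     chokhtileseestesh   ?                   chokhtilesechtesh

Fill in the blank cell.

Attach tense remote past -sa → chokhtilesa.
evidentiality = witnessed: zero marking, form stays chokhtilesa.
Attach polarity negative -tash → chokhtilesatash.
Apply vowel harmony: chokhtilesatash → chokhtilesetesh.

chokhtilesetesh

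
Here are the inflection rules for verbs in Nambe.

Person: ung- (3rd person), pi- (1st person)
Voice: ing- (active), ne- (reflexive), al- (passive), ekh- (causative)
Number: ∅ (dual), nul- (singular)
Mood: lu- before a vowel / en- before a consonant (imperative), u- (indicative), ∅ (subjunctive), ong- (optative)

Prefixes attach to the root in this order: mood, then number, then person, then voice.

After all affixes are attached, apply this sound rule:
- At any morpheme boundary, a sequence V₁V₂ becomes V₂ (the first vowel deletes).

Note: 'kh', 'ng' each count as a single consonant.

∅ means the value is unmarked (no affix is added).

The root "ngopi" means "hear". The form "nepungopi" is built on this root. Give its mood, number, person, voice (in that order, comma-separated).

indicative, dual, 1st person, reflexive

Segment: ne-pi-u-ngopi.
mood: u- → indicative.
number: ∅ → dual.
person: pi- → 1st person.
voice: ne- → reflexive.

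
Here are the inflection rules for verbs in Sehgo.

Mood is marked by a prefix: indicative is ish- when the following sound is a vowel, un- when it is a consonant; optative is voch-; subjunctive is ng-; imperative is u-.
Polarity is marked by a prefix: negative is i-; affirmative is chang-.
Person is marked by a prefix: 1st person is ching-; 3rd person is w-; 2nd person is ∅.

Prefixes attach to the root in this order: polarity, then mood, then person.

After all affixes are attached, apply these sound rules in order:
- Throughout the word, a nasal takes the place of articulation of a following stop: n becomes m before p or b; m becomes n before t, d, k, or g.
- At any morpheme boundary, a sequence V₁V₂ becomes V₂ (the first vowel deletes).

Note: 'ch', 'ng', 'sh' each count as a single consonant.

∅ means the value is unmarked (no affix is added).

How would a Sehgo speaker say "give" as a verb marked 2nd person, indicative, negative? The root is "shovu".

Attach polarity negative i- → ishovu.
Attach mood indicative ish- (before vowel 'i') → ishishovu.
person = 2nd person: zero marking, form stays ishishovu.
Nasal assimilation: no change.
Vowel deletion: no change.

ishishovu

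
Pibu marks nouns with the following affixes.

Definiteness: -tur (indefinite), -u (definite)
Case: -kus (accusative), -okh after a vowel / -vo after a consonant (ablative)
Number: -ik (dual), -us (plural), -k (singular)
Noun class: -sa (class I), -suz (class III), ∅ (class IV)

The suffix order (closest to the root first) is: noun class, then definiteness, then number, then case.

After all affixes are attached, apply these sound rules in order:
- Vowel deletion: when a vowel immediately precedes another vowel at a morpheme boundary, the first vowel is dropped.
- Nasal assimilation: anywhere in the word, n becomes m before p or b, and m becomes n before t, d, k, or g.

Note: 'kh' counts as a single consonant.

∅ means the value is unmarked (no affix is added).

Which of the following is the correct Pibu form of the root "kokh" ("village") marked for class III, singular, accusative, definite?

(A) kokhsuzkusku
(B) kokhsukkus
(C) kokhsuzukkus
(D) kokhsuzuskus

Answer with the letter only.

Attach noun class class III -suz → kokhsuz.
Attach definiteness definite -u → kokhsuzu.
Attach number singular -k → kokhsuzuk.
Attach case accusative -kus → kokhsuzukkus.
Vowel deletion: no change.
Nasal assimilation: no change.
So the correct form is kokhsuzukkus, option (C).
(B) kokhsukkus is wrong: it uses class I instead of class III for noun class.
(D) kokhsuzuskus is wrong: it uses plural instead of singular for number.
(A) kokhsuzkusku is wrong: it has the affixes in the wrong order.

C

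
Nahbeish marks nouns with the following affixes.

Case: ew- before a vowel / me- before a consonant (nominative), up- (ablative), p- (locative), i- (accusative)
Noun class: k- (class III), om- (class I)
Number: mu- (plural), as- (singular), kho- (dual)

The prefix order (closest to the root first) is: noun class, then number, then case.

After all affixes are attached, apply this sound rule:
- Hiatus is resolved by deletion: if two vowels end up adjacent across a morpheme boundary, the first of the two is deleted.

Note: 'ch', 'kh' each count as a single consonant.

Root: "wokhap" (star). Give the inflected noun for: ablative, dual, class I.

upkhomwokhap

Attach noun class class I om- → omwokhap.
Attach number dual kho- → khoomwokhap.
Attach case ablative up- → upkhoomwokhap.
Apply vowel deletion: upkhoomwokhap → upkhomwokhap.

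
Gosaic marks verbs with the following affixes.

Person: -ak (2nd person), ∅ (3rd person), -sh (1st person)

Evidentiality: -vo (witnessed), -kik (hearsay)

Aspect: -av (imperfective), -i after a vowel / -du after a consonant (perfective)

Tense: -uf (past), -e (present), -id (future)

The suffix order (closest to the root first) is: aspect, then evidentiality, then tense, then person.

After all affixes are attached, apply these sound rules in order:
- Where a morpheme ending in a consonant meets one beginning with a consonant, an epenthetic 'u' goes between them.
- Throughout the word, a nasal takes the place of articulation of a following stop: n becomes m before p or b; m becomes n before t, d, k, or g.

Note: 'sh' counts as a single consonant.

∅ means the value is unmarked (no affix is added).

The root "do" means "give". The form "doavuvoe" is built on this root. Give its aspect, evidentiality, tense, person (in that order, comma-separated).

imperfective, witnessed, present, 3rd person

Segment: do-av-vo-e.
aspect: -av → imperfective.
evidentiality: -vo → witnessed.
tense: -e → present.
person: ∅ → 3rd person.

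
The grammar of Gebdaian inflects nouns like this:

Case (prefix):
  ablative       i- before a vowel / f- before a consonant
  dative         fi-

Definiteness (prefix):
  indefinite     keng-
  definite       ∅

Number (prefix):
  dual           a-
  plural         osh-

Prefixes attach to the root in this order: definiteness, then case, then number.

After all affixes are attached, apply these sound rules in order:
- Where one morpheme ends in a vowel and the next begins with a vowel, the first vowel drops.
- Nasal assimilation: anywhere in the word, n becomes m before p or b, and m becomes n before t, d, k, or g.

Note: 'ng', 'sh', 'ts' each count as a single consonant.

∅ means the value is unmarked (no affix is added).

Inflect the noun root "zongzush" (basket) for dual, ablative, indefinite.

Attach definiteness indefinite keng- → kengzongzush.
Attach case ablative f- (before consonant 'k') → fkengzongzush.
Attach number dual a- → afkengzongzush.
Vowel deletion: no change.
Nasal assimilation: no change.

afkengzongzush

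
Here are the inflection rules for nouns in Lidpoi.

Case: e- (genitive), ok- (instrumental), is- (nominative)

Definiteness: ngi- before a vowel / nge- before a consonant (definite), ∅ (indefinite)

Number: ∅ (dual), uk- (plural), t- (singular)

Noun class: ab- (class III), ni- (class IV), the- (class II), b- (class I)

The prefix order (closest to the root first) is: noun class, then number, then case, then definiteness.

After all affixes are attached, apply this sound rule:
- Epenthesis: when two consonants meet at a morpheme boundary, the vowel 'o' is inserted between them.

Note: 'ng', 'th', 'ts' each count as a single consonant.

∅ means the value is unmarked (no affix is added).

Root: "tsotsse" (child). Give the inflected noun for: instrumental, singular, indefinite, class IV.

okotonitsotsse

Attach noun class class IV ni- → nitsotsse.
Attach number singular t- → tnitsotsse.
Attach case instrumental ok- → oktnitsotsse.
definiteness = indefinite: zero marking, form stays oktnitsotsse.
Apply epenthesis: oktnitsotsse → okotonitsotsse.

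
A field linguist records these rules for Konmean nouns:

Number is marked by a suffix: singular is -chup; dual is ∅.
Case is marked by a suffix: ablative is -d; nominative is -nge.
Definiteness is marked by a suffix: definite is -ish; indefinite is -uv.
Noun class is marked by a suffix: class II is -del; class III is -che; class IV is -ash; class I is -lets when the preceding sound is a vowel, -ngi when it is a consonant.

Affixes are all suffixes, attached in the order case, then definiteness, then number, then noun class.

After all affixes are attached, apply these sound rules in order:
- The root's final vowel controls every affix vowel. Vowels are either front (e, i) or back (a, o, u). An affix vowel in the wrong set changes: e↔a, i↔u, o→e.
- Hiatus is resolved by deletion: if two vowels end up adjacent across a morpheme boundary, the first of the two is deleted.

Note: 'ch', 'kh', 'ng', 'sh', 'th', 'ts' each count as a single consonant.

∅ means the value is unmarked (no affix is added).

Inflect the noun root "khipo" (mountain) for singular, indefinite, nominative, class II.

khiponguvchupdal

Attach case nominative -nge → khiponge.
Attach definiteness indefinite -uv → khipongeuv.
Attach number singular -chup → khipongeuvchup.
Attach noun class class II -del → khipongeuvchupdel.
Apply vowel harmony: khipongeuvchupdel → khipongauvchupdal.
Apply vowel deletion: khipongauvchupdal → khiponguvchupdal.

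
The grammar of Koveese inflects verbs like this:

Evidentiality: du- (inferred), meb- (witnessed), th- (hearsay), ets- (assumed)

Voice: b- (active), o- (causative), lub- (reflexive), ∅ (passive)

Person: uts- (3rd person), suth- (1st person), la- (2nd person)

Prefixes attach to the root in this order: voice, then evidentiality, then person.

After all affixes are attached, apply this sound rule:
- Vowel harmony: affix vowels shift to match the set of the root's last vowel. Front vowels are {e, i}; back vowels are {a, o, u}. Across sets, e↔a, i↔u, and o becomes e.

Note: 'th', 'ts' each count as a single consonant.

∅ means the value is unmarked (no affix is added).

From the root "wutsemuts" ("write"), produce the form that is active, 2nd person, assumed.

Attach voice active b- → bwutsemuts.
Attach evidentiality assumed ets- → etsbwutsemuts.
Attach person 2nd person la- → laetsbwutsemuts.
Apply vowel harmony: laetsbwutsemuts → laatsbwutsemuts.

laatsbwutsemuts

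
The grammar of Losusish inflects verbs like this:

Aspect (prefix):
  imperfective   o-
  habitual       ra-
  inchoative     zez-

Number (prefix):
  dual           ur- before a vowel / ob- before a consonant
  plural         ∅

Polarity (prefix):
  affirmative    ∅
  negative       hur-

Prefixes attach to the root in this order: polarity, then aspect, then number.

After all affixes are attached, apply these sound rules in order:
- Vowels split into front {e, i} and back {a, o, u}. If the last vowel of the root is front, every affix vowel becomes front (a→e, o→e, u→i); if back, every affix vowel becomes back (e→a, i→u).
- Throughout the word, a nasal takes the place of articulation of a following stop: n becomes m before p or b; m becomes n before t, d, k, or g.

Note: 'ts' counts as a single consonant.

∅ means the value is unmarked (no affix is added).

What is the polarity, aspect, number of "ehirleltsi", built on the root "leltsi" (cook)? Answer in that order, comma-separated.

Segment: o-hur-leltsi.
polarity: hur- → negative.
aspect: o- → imperfective.
number: ∅ → plural.

negative, imperfective, plural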